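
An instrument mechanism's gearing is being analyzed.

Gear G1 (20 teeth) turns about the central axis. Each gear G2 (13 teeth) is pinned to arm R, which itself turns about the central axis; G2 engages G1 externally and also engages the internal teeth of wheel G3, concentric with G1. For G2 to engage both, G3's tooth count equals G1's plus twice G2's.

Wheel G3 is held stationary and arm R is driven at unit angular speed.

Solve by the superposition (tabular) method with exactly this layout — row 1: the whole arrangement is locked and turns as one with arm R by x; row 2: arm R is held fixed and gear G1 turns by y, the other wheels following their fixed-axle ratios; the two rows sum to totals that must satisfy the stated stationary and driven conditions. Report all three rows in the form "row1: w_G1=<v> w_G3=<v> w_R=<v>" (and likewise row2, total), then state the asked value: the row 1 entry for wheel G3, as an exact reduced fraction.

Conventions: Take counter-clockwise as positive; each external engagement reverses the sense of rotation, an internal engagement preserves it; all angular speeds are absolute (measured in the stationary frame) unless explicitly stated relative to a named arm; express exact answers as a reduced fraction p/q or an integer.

row1: w_G1=1 w_G3=1 w_R=1
row2: w_G1=23/10 w_G3=-1 w_R=0
total: w_G1=33/10 w_G3=0 w_R=1
asked value: 1

planetary set (20T centre, 13T on arm, 46T internal) — Willis relation
row 1: whole set turns with the arm by x
row 2: sun turns y, ring = −(20/46)·y, arm 0
boundary: total ω_ring = x − (20/46)·y = 0 and total ω_arm = x = 1  ⇒  y = 23/10, x = 1
row 2 ring = −(20/46)·23/10 = -1
totals (row 1 + row 2): sun 1 + 23/10 = 33/10, ring 1 + (-1) = 0, arm 1 + 0 = 1
asked cell (row1, ring) = 1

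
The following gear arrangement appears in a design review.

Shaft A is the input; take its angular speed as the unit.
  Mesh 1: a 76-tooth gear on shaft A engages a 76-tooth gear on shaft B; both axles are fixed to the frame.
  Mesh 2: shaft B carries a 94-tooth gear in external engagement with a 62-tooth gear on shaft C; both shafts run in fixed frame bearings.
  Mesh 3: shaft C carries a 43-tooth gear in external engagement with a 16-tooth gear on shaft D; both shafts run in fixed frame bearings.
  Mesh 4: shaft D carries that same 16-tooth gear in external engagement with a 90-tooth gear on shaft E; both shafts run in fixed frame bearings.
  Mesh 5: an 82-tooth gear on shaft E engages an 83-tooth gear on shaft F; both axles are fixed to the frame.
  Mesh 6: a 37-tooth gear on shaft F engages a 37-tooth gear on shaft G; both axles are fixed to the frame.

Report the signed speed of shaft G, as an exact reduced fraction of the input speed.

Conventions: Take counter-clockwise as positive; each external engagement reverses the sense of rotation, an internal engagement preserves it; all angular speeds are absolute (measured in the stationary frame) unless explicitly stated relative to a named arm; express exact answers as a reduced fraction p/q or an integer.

82861/115785

6-mesh fixed-axis compound train (all bearings frame-fixed)
mesh 1 [76T→76T]: |ω|/ω_in = 1×76/76 = 1, sense flips to −
mesh 2 [94T→62T]: |ω|/ω_in = 1×94/62 = 47/31, sense flips to +
mesh 3 [43T→16T]: |ω|/ω_in = (47/31)×43/16 = 2021/496, sense flips to −
mesh 4 [16T→90T]: |ω|/ω_in = (2021/496)×16/90 = 2021/2790, sense flips to +
mesh 5 [82T→83T]: |ω|/ω_in = (2021/2790)×82/83 = 82861/115785, sense flips to −
mesh 6 [37T→37T]: |ω|/ω_in = (82861/115785)×37/37 = 82861/115785, sense flips to +
signed output speed (× input speed) = 82861/115785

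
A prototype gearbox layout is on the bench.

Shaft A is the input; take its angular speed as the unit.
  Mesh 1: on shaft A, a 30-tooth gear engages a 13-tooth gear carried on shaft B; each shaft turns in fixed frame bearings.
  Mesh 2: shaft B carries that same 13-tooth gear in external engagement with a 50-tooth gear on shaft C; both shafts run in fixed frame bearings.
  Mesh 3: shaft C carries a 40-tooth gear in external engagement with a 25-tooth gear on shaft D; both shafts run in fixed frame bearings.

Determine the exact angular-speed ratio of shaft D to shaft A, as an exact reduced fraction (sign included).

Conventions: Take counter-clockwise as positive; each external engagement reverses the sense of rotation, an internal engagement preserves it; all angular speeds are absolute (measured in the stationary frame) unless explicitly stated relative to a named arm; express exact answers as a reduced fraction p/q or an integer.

-24/25

class = fixed-axis compound train [3 meshes; 3 ratios multiply, 3 sense flips]
mesh 1 [30T→13T]: running ratio 30/13, sense −
mesh 2 [13T→50T]: running ratio 3/5, sense +
mesh 3 [40T→25T]: running ratio 24/25, sense −
ω_out/ω_in = -24/25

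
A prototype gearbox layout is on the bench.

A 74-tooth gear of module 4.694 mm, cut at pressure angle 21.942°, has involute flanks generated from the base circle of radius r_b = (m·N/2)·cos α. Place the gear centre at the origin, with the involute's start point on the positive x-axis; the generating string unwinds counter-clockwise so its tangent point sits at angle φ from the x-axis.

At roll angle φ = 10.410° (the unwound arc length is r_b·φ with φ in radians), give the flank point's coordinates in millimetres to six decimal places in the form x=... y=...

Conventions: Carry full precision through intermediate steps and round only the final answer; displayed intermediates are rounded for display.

single-mesh involute tooth geometry (74T wheel at module 4.694)
pitch radius r_p = m·N/2 = 4.694·74/2 = 173.678000
base radius r_b = r_p·cos α = 173.678000·cos 21.942° = 161.097216
roll angle φ = 10.410° = 0.18168878 rad
x = r_b·(cos φ + φ·sin φ) = 163.734287
y = r_b·(sin φ − φ·cos φ) = 0.321009

x=163.734287 y=0.321009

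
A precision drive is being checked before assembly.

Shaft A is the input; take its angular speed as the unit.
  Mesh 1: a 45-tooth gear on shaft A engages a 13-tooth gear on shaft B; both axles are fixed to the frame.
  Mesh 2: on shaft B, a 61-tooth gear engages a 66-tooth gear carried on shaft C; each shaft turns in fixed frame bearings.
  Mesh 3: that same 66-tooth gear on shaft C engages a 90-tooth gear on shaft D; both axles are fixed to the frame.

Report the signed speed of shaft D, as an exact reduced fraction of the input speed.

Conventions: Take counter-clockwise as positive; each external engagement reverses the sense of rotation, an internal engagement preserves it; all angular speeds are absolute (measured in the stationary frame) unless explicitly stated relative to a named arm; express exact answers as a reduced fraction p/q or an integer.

-61/26

3-mesh fixed-axis compound train (all bearings frame-fixed)
mesh 1 [45T→13T]: |ω|/ω_in = 1×45/13 = 45/13, sense flips to −
mesh 2 [61T→66T]: |ω|/ω_in = (45/13)×61/66 = 915/286, sense flips to +
mesh 3 [66T→90T]: |ω|/ω_in = (915/286)×66/90 = 61/26, sense flips to −
signed output speed (× input speed) = -61/26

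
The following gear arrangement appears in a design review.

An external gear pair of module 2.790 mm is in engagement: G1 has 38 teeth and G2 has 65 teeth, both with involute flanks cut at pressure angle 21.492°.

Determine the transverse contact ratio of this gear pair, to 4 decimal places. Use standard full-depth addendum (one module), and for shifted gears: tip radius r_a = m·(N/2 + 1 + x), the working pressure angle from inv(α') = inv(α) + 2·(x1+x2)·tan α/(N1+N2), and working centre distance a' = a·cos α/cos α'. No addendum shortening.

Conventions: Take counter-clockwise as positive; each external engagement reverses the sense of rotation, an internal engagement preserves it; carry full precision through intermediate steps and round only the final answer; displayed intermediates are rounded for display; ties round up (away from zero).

1.6757

single-mesh involute tooth geometry (38T engaging 65T at module 2.790)
base radii: r_b1 = 49.324147, r_b2 = 84.370252
tip radii: r_a1 = 55.800000, r_a2 = 93.465000
no profile shift: α' = α, a' = a
action lengths: √(r_a1²−r_b1²) = 26.091540, √(r_a2²−r_b2²) = 40.216499
base pitch p_b = π·m·cos α = 8.155599
CR = (26.091540 + 40.216499 − 143.685000·sin 21.49200°)/8.155599 = 1.675656
contact ratio ≈ 1.6757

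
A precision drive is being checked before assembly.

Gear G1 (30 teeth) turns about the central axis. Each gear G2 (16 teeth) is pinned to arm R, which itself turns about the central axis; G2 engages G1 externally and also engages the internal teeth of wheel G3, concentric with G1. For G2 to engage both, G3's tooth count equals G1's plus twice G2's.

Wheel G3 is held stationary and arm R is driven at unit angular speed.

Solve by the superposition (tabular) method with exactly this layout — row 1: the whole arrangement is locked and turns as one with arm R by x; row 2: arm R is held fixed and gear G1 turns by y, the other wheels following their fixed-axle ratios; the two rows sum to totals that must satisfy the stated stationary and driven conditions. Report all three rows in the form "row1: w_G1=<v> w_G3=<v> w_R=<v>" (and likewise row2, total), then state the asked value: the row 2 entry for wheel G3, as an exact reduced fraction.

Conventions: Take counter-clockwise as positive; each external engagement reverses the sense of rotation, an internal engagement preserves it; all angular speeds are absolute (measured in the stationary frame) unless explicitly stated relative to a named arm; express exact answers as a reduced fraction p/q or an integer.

class = planetary set [G3 = 30+2·16 = 62; Willis about the carrier]
row 1 (train locked, turned with arm): all members turn x
row 2: sun turns y, ring = −(30/62)·y, arm 0
boundary: total ω_ring = x − (30/62)·y = 0 and total ω_arm = x = 1  ⇒  y = 31/15, x = 1
row 2 ring = −(30/62)·31/15 = -1
totals (row 1 + row 2): sun 1 + 31/15 = 46/15, ring 1 + (-1) = 0, arm 1 + 0 = 1
asked cell (row2, ring) = -1

row1: w_G1=1 w_G3=1 w_R=1
row2: w_G1=31/15 w_G3=-1 w_R=0
total: w_G1=46/15 w_G3=0 w_R=1
asked value: -1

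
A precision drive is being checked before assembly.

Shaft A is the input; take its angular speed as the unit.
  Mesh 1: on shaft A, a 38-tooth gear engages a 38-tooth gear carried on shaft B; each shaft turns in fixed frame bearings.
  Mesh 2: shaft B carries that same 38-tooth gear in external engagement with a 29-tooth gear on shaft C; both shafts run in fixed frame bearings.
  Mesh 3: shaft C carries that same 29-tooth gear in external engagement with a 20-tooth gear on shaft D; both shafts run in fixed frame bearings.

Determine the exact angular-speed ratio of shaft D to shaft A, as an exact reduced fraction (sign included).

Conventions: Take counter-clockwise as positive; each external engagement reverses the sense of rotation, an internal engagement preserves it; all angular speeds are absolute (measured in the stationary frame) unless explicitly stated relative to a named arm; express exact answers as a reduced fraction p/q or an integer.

-19/10

class = fixed-axis compound train [3 meshes; 3 ratios multiply, 3 sense flips]
mesh 1 [38T→38T]: running ratio 1, sense −
mesh 2 [38T→29T]: running ratio 38/29, sense +
mesh 3 [29T→20T]: running ratio 19/10, sense −
ω_out/ω_in = -19/10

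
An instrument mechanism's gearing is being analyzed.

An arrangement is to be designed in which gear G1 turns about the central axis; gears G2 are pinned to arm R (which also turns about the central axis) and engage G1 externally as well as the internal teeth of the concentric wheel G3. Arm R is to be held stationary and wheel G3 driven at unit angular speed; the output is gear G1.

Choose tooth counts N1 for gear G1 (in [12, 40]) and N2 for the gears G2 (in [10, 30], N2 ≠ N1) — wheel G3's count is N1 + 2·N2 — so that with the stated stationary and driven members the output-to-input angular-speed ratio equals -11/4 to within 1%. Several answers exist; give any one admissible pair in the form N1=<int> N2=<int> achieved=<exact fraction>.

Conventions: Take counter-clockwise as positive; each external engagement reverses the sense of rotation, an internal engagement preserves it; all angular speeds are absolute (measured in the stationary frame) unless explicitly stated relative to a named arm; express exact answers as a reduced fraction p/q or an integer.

N1=16 N2=14 achieved=-11/4

class = planetary set [ratio -11/4 wanted; Willis about the carrier]
Willis with ω_arm = 0: ω_sun/ω_ring = −N3/N1; set equal to -11/4  ⇒  N3/N1 = −(-11/4) = 11/4
N3 = N1 + 2·N2  ⇒  N2/N1 = (N3/N1 − 1)/2 = (11/4 − 1)/2 = 7/8
smallest multiple with N1 ≥ 12 and N2 ≥ 10: k = 2  ⇒  N1 = 2·8 = 16, N2 = 2·7 = 14 (N1 ≤ 40, N2 ≤ 30, N2 ≠ N1 ✓), N3 = 16 + 2·14 = 44
check: −N3/N1 with N1 = 16, N3 = 44 gives -11/4; |achieved − target| = 0 ≤ 11/400 ✓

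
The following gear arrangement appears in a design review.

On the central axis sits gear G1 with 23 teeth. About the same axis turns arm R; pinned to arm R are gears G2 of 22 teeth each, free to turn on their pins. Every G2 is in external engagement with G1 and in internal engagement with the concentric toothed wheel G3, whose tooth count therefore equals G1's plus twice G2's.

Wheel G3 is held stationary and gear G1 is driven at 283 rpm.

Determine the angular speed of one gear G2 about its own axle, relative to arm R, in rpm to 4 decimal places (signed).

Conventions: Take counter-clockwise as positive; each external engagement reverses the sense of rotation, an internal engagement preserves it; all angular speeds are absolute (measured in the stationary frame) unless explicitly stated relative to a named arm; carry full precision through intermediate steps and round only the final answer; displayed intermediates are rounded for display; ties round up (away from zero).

class = planetary set [G3 = 23+2·22 = 67; Willis about the carrier]
normalise by the input: solve with ω_sun = 1, then scale by 283 rpm
ring teeth: 23 + 2·22 = 67
23(ω_sun−ω_arm) = −67(ω_ring−ω_arm),  ω_ring = 0, ω_sun = 1
23(1−ω_arm) = −67(0−ω_arm)  ⇒  90·ω_arm = 23  ⇒  ω_arm = 23/90
sun–planet mesh: 23·(1−23/90) = −22·(ω_p−ω_arm)  ⇒  ω_p−ω_arm = -1541/1980
scale: ω_p−ω_arm = -1541/1980 × 283 rpm = -220.2540 rpm

-220.2540 rpm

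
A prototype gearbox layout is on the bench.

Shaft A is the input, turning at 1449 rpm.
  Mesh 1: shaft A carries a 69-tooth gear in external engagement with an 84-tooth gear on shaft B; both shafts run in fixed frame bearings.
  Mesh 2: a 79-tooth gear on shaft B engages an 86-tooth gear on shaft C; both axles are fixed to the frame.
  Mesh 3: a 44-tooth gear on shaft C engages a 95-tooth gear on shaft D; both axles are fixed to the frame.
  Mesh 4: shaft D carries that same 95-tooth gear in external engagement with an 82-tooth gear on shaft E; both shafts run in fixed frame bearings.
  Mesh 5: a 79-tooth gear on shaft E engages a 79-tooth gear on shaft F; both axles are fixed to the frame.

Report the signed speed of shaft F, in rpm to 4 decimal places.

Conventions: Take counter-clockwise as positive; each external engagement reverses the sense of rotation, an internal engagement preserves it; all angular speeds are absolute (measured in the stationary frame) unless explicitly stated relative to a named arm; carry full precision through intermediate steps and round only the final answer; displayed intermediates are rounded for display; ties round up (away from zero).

-586.6859 rpm

topology: fixed-axis compound train — 5 meshes, A→F
mesh 1 [69T→84T]: ω = 1449.0000×69/84 = 1190.2500 rpm, sense flips to −
mesh 2 [79T→86T]: ω = 1190.2500×79/86 = 1093.3692 rpm, sense flips to +
mesh 3 [44T→95T]: ω = 1093.3692×44/95 = 506.4026 rpm, sense flips to −
mesh 4 [95T→82T]: ω = 506.4026×95/82 = 586.6859 rpm, sense flips to +
mesh 5 [79T→79T]: ω = 586.6859×79/79 = 586.6859 rpm, sense flips to −
signed output speed = -586.6859 rpm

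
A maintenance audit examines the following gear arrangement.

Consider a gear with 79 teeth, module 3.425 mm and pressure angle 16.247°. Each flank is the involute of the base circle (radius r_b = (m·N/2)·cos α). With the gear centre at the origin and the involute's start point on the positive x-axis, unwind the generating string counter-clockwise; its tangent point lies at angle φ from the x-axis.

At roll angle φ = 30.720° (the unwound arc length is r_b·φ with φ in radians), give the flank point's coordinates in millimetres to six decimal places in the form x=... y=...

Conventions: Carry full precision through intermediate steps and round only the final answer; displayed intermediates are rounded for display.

x=147.233460 y=6.483299

single-mesh involute tooth geometry (79T wheel at module 3.425)
pitch radius r_p = m·N/2 = 3.425·79/2 = 135.287500
base radius r_b = r_p·cos α = 135.287500·cos 16.247° = 129.884727
roll angle φ = 30.720° = 0.53616515 rad
x = r_b·(cos φ + φ·sin φ) = 147.233460
y = r_b·(sin φ − φ·cos φ) = 6.483299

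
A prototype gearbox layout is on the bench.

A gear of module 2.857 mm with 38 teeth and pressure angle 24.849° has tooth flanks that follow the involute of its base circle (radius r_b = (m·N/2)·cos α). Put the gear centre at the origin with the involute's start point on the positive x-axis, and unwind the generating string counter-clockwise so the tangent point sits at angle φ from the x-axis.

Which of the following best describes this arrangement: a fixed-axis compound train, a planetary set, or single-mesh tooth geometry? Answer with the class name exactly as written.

single-mesh tooth geometry

recognized (one wheel, involute flank): single-mesh tooth geometry, m = 2.857, N = 38
classification: single-mesh tooth geometry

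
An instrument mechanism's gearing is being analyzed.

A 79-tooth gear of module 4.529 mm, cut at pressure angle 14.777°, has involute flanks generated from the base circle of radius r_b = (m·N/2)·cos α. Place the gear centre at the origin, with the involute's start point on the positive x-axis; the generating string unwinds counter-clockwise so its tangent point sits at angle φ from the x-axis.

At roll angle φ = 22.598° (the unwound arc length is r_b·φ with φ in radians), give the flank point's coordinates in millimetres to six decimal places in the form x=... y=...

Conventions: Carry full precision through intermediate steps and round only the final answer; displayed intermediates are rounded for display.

x=185.914142 y=3.482912

recognized (one wheel, involute flank): single-mesh tooth geometry, m = 4.529, N = 79
pitch radius r_p = m·N/2 = 4.529·79/2 = 178.895500
base radius r_b = r_p·cos α = 178.895500·cos 14.777° = 172.978684
roll angle φ = 22.598° = 0.39440950 rad
x = r_b·(cos φ + φ·sin φ) = 185.914142
y = r_b·(sin φ − φ·cos φ) = 3.482912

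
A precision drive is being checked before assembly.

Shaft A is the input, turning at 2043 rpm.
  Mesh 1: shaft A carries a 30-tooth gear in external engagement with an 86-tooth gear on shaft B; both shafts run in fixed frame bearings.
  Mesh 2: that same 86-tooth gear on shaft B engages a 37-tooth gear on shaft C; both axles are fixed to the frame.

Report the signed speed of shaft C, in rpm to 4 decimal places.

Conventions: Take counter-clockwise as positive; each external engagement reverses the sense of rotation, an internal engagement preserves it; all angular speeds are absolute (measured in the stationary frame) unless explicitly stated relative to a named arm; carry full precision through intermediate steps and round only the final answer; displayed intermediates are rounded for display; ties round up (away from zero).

topology: fixed-axis compound train — 2 meshes, A→C
mesh 1 [30T→86T]: ω = 2043.0000×30/86 = 712.6744 rpm, sense flips to −
mesh 2 [86T→37T]: ω = 712.6744×86/37 = 1656.4865 rpm, sense flips to +
signed output speed = +1656.4865 rpm

+1656.4865 rpm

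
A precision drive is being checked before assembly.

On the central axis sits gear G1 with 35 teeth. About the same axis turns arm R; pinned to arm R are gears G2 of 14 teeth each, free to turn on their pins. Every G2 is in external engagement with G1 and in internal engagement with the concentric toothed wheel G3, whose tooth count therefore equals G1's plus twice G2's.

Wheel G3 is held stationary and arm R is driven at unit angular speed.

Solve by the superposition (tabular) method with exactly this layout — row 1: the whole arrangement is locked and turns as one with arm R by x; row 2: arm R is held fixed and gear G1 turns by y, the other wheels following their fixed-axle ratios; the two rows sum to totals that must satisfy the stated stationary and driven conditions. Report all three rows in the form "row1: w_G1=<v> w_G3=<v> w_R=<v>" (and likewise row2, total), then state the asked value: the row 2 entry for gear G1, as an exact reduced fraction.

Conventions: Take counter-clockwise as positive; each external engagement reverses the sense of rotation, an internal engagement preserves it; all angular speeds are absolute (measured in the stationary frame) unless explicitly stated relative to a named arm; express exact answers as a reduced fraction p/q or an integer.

recognized (axles ride arm R): planetary set, 35/14/63 teeth
superposition row 1 [locked train]: every member turns x
superposition row 2 [arm held]: sun y, ring −(35/63)·y, arm 0
boundary: total ω_ring = x − (35/63)·y = 0 and total ω_arm = x = 1  ⇒  y = 9/5, x = 1
row 2 ring = −(35/63)·9/5 = -1
totals (row 1 + row 2): sun 1 + 9/5 = 14/5, ring 1 + (-1) = 0, arm 1 + 0 = 1
asked cell (row2, sun) = 9/5

row1: w_G1=1 w_G3=1 w_R=1
row2: w_G1=9/5 w_G3=-1 w_R=0
total: w_G1=14/5 w_G3=0 w_R=1
asked value: 9/5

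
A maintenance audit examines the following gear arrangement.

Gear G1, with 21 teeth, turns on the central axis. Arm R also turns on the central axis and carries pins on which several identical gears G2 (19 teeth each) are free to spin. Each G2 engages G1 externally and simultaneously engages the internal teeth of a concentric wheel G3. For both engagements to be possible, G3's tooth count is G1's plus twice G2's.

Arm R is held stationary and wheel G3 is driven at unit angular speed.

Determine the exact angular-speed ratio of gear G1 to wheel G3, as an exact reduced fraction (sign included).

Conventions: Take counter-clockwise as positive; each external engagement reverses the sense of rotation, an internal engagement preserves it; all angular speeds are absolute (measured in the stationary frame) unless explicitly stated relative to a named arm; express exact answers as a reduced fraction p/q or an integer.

class = planetary set [G3 = 21+2·19 = 59; Willis about the carrier]
ring teeth: 21 + 2·19 = 59
21(ω_sun−ω_arm) = −59(ω_ring−ω_arm),  ω_arm = 0, ω_ring = 1
ω_sun = 0 − (59/21)(1−0) = -59/21
ω_out/ω_in = -59/21

-59/21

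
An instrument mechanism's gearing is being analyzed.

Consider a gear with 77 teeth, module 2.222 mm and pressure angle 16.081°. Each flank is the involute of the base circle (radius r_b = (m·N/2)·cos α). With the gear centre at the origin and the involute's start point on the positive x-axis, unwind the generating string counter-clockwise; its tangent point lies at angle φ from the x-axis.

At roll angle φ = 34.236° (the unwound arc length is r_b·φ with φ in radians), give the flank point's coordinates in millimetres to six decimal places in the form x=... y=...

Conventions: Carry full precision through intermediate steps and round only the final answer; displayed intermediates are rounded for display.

class = single-mesh tooth geometry [base-circle involute, m = 2.222, 77T]
pitch radius r_p = m·N/2 = 2.222·77/2 = 85.547000
base radius r_b = r_p·cos α = 85.547000·cos 16.081° = 82.199637
roll angle φ = 34.236° = 0.59753092 rad
x = r_b·(cos φ + φ·sin φ) = 95.589949
y = r_b·(sin φ − φ·cos φ) = 5.639540

x=95.589949 y=5.639540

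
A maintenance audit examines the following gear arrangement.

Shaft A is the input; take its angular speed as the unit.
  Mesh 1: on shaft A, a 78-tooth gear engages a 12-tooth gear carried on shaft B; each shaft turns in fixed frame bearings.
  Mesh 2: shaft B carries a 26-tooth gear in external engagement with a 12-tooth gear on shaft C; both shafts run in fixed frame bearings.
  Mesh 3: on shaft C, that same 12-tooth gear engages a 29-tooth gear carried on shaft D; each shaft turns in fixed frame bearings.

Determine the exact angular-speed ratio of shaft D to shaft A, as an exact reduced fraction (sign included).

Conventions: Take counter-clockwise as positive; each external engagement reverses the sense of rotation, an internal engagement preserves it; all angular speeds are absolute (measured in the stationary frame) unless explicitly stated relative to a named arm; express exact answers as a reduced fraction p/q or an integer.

class = fixed-axis compound train [3 meshes; 3 ratios multiply, 3 sense flips]
mesh 1 [78T→12T]: running ratio 13/2, sense −
mesh 2 [26T→12T]: running ratio 169/12, sense +
mesh 3 [12T→29T]: running ratio 169/29, sense −
ω_out/ω_in = -169/29

-169/29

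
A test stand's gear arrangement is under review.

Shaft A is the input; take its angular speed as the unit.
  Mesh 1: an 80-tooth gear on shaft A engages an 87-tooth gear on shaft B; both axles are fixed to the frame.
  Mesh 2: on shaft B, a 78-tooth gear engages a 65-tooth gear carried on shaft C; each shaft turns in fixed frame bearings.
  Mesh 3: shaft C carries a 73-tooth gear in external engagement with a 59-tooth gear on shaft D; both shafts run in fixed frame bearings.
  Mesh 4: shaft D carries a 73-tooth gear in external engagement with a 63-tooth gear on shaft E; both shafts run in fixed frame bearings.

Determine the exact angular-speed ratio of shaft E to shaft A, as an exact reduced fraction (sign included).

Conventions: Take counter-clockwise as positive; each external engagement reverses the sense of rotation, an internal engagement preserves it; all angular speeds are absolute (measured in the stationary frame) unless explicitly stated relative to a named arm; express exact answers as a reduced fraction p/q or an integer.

class = fixed-axis compound train [4 meshes; 4 ratios multiply, 4 sense flips]
mesh 1 [80T→87T]: running ratio 80/87, sense −
mesh 2 [78T→65T]: running ratio 32/29, sense +
mesh 3 [73T→59T]: running ratio 2336/1711, sense −
mesh 4 [73T→63T]: running ratio 170528/107793, sense +
ω_out/ω_in = 170528/107793

170528/107793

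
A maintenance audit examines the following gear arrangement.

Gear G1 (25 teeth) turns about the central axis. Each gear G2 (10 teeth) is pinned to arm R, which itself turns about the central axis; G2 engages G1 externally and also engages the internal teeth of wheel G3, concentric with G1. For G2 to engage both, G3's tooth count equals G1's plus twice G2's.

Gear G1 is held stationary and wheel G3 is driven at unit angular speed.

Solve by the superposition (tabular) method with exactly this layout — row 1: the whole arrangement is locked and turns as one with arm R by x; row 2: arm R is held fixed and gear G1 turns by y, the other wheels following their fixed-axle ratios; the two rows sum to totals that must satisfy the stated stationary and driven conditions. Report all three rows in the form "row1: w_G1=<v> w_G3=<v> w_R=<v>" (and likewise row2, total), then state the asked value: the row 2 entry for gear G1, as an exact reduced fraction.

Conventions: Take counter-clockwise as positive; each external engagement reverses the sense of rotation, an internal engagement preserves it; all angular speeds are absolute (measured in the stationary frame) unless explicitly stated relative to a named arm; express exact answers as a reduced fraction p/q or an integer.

recognized (axles ride arm R): planetary set, 25/10/45 teeth
superposition row 1 [locked train]: every member turns x
row 2: sun turns y, ring = −(25/45)·y, arm 0
boundary: total ω_sun = x + y = 0 and total ω_ring = x − (25/45)·y = 1  ⇒  y = -9/14, x = 9/14
row 2 ring = −(25/45)·(-9/14) = 5/14
totals (row 1 + row 2): sun 9/14 + (-9/14) = 0, ring 9/14 + 5/14 = 1, arm 9/14 + 0 = 9/14
asked cell (row2, sun) = -9/14

row1: w_G1=9/14 w_G3=9/14 w_R=9/14
row2: w_G1=-9/14 w_G3=5/14 w_R=0
total: w_G1=0 w_G3=1 w_R=9/14
asked value: -9/14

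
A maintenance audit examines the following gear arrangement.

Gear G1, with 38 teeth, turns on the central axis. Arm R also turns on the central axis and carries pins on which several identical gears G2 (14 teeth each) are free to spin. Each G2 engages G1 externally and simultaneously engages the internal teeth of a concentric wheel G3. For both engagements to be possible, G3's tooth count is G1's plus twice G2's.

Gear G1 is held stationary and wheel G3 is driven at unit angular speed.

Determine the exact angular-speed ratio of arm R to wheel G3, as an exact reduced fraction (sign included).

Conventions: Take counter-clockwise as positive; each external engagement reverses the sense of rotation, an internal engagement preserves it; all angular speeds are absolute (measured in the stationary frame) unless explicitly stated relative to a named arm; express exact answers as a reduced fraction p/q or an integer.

33/52

planetary set (38T centre, 14T on arm, 66T internal) — Willis relation
ring teeth: 38 + 2·14 = 66
38(ω_sun−ω_arm) = −66(ω_ring−ω_arm),  ω_sun = 0, ω_ring = 1
38(0−ω_arm) = −66(1−ω_arm)  ⇒  104·ω_arm = 66  ⇒  ω_arm = 33/52
ω_out/ω_in = 33/52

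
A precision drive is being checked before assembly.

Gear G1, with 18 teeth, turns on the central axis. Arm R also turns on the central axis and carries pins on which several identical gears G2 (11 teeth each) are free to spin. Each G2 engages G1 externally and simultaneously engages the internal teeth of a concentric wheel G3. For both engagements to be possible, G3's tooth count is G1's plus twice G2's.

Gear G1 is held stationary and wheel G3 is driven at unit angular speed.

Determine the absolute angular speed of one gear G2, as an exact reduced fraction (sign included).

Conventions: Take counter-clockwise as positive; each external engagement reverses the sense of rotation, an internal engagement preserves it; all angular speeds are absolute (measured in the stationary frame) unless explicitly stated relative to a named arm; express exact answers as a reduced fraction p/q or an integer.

20/11

class = planetary set [G3 = 18+2·11 = 40; Willis about the carrier]
ring teeth: 18 + 2·11 = 40
18(ω_sun−ω_arm) = −40(ω_ring−ω_arm),  ω_sun = 0, ω_ring = 1
18(0−ω_arm) = −40(1−ω_arm)  ⇒  58·ω_arm = 40  ⇒  ω_arm = 20/29
sun–planet mesh: 18·(0−20/29) = −11·(ω_p−ω_arm)  ⇒  ω_p−ω_arm = 360/319
ω_p = 20/29 + 360/319 = 20/11
exact speed ratio = 20/11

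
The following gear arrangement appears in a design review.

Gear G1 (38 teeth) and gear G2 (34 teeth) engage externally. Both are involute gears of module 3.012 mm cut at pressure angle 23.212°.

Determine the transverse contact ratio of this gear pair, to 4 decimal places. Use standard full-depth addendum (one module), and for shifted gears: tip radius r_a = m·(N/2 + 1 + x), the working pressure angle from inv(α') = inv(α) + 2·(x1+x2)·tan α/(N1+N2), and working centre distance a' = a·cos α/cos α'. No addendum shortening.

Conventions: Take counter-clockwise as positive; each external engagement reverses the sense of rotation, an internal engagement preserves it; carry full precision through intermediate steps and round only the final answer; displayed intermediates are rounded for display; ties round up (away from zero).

topology: single-mesh involute geometry — m = 3.012, 38T/34T pair
base radii: r_b1 = 52.595554, r_b2 = 47.059180
tip radii: r_a1 = 60.240000, r_a2 = 54.216000
no profile shift: α' = α, a' = a
action lengths: √(r_a1²−r_b1²) = 29.369461, √(r_a2²−r_b2²) = 26.922262
base pitch p_b = π·m·cos α = 8.696516
CR = (29.369461 + 26.922262 − 108.432000·sin 23.21200°)/8.696516 = 1.558663
contact ratio ≈ 1.5587

1.5587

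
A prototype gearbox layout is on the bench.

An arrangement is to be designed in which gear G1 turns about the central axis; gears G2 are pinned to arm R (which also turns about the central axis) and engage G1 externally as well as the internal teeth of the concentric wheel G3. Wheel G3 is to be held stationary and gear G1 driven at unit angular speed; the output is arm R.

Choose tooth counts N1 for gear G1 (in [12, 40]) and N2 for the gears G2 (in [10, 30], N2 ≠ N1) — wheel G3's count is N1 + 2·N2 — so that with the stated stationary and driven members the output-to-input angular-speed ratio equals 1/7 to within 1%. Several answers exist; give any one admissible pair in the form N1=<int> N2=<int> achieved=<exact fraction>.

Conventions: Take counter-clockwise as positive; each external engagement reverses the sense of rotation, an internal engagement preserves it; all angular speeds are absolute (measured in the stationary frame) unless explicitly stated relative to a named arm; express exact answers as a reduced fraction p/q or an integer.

N1=12 N2=30 achieved=1/7

topology: planetary set — design target 1/7, arm = carrier (Willis)
Willis with ω_ring = 0: ω_arm/ω_sun = N1/(N1+N3); set equal to 1/7  ⇒  N3/N1 = 1/(1/7) − 1 = 6
N3 = N1 + 2·N2  ⇒  N2/N1 = (N3/N1 − 1)/2 = (6 − 1)/2 = 5/2
smallest multiple with N1 ≥ 12 and N2 ≥ 10: k = 6  ⇒  N1 = 6·2 = 12, N2 = 6·5 = 30 (N1 ≤ 40, N2 ≤ 30, N2 ≠ N1 ✓), N3 = 12 + 2·30 = 72
check: N1/(N1+N3) with N1 = 12, N3 = 72 gives 1/7; |achieved − target| = 0 ≤ 1/700 ✓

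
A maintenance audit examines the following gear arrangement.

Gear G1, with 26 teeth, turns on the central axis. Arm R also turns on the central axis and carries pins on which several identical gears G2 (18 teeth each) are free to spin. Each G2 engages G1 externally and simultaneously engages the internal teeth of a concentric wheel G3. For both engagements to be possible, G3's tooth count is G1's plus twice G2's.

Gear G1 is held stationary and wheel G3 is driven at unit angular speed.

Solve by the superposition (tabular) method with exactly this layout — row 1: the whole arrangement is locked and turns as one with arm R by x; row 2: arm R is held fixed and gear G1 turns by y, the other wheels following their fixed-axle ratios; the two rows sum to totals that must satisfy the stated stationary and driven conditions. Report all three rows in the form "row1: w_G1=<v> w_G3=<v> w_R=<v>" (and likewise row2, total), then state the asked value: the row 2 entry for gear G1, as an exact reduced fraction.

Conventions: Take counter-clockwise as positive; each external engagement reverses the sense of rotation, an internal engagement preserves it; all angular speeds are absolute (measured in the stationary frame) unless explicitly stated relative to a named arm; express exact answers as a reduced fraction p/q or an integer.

row1: w_G1=31/44 w_G3=31/44 w_R=31/44
row2: w_G1=-31/44 w_G3=13/44 w_R=0
total: w_G1=0 w_G3=1 w_R=31/44
asked value: -31/44

recognized (axles ride arm R): planetary set, 26/18/62 teeth
row 1 (train locked, turned with arm): all members turn x
row 2 — arm fixed, fixed-axis ratios: sun y, ring −(26/62)·y, arm 0
boundary: total ω_sun = x + y = 0 and total ω_ring = x − (26/62)·y = 1  ⇒  y = -31/44, x = 31/44
row 2 ring = −(26/62)·(-31/44) = 13/44
totals (row 1 + row 2): sun 31/44 + (-31/44) = 0, ring 31/44 + 13/44 = 1, arm 31/44 + 0 = 31/44
asked cell (row2, sun) = -31/44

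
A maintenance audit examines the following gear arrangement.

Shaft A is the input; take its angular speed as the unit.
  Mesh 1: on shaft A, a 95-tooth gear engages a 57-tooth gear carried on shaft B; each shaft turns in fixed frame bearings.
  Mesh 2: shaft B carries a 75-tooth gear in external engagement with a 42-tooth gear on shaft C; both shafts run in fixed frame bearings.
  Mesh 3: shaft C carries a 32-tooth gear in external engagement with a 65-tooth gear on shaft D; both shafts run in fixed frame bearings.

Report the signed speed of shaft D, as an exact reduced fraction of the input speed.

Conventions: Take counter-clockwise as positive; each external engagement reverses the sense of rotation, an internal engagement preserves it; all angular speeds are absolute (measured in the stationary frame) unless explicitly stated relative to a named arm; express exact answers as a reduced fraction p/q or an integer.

3-mesh fixed-axis compound train (all bearings frame-fixed)
mesh 1 [95T→57T]: |ω|/ω_in = 1×95/57 = 5/3, sense flips to −
mesh 2 [75T→42T]: |ω|/ω_in = (5/3)×75/42 = 125/42, sense flips to +
mesh 3 [32T→65T]: |ω|/ω_in = (125/42)×32/65 = 400/273, sense flips to −
signed output speed (× input speed) = -400/273

-400/273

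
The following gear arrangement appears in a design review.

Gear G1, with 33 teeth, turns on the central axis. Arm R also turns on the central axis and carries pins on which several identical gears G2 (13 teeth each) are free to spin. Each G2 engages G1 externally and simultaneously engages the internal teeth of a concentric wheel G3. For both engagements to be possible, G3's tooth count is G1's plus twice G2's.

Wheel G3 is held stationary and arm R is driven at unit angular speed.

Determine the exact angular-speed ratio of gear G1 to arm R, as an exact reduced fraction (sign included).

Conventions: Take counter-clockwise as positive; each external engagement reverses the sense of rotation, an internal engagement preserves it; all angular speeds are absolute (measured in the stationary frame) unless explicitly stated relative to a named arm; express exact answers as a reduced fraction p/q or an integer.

92/33

planetary set (33T centre, 13T on arm, 59T internal) — Willis relation
ring teeth: 33 + 2·13 = 59
33(ω_sun−ω_arm) = −59(ω_ring−ω_arm),  ω_ring = 0, ω_arm = 1
ω_sun = 1 − (59/33)(0−1) = 92/33
ω_out/ω_in = 92/33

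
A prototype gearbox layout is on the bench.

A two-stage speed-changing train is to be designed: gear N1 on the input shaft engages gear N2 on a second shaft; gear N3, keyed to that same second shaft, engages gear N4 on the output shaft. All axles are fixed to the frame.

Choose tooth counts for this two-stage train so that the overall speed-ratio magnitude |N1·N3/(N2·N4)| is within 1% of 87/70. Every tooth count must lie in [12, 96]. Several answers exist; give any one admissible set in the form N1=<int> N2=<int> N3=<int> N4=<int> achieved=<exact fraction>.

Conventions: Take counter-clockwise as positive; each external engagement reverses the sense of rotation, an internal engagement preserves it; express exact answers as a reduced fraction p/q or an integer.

2-stage fixed-axis compound train for ratio 87/70
target = 87/70 in lowest terms: an exact hit needs N1·N3 = k·87 and N2·N4 = k·70 for one integer k, every count in [12, 96]; additionally prefer no 1:1 stage (N1 ≠ N2, N3 ≠ N4)
k = 1…3: no 1:1-free in-range split of k·87 and k·70 into factor pairs; take k = 4
k = 4: N1·N3 = 348 = 12·29, N2·N4 = 280 = 14·20
achieved = 12·29/(14·20) = 87/70; |achieved − target| = 0 ≤ 87/7000 ✓

N1=12 N2=14 N3=29 N4=20 achieved=87/70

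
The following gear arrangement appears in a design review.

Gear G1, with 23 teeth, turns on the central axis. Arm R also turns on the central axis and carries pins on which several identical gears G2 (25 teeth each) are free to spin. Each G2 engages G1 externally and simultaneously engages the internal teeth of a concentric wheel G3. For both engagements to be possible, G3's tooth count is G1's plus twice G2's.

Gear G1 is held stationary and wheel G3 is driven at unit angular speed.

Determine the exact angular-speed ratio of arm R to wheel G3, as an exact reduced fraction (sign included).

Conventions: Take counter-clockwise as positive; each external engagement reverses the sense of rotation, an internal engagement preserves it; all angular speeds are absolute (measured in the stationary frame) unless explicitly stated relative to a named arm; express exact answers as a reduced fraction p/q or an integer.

class = planetary set [G3 = 23+2·25 = 73; Willis about the carrier]
ring teeth: 23 + 2·25 = 73
23(ω_sun−ω_arm) = −73(ω_ring−ω_arm),  ω_sun = 0, ω_ring = 1
23(0−ω_arm) = −73(1−ω_arm)  ⇒  96·ω_arm = 73  ⇒  ω_arm = 73/96
ω_out/ω_in = 73/96

73/96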